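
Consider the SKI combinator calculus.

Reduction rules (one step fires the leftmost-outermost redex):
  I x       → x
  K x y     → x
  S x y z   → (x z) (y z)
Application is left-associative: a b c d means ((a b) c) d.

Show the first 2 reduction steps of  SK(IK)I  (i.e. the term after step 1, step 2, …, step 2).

Answer: after 2 steps: I

Working:
  start: SK(IK)I
  step 1: KI(IKI)
  step 2: I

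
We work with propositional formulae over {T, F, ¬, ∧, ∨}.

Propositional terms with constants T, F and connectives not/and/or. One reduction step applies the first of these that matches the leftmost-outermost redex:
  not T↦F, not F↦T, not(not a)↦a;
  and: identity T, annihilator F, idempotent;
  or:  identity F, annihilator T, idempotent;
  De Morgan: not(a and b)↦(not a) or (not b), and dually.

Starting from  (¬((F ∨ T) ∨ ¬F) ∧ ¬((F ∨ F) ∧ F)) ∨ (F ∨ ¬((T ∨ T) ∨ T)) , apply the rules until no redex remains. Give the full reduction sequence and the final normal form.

Answer: normal form = F  (in 14 steps)

Working:
  start: (¬((F ∨ T) ∨ ¬F) ∧ ¬((F ∨ F) ∧ F)) ∨ (F ∨ ¬((T ∨ T) ∨ T))
  →1  ((¬(F ∨ T) ∧ ¬¬F) ∧ ¬((F ∨ F) ∧ F)) ∨ (F ∨ ¬((T ∨ T) ∨ T))
  →2  (((¬F ∧ ¬T) ∧ ¬¬F) ∧ ¬((F ∨ F) ∧ F)) ∨ (F ∨ ¬((T ∨ T) ∨ T))
  →3  (((T ∧ ¬T) ∧ ¬¬F) ∧ ¬((F ∨ F) ∧ F)) ∨ (F ∨ ¬((T ∨ T) ∨ T))
  →4  ((¬T ∧ ¬¬F) ∧ ¬((F ∨ F) ∧ F)) ∨ (F ∨ ¬((T ∨ T) ∨ T))
  →5  ((F ∧ ¬¬F) ∧ ¬((F ∨ F) ∧ F)) ∨ (F ∨ ¬((T ∨ T) ∨ T))
  →6  (F ∧ ¬((F ∨ F) ∧ F)) ∨ (F ∨ ¬((T ∨ T) ∨ T))
  →7  F ∨ (F ∨ ¬((T ∨ T) ∨ T))
  →8  F ∨ ¬((T ∨ T) ∨ T)
  →9  ¬((T ∨ T) ∨ T)
  →10  ¬(T ∨ T) ∧ ¬T
  →11  (¬T ∧ ¬T) ∧ ¬T
  →12  ¬T ∧ ¬T
  →13  ¬T
  →14  F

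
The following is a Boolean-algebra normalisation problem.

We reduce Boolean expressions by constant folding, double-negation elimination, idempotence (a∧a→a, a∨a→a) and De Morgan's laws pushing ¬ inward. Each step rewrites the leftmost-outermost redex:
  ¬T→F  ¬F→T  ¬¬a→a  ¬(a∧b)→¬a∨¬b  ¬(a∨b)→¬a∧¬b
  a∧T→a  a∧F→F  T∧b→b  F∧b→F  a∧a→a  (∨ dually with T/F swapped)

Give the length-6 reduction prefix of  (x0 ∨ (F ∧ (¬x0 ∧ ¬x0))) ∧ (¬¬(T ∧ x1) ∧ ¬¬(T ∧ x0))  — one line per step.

Answer: after 6 steps: x0 ∧ (x1 ∧ x0)

Reduction:
  start: (x0 ∨ (F ∧ (¬x0 ∧ ¬x0))) ∧ (¬¬(T ∧ x1) ∧ ¬¬(T ∧ x0))
  →1  (x0 ∨ F) ∧ (¬¬(T ∧ x1) ∧ ¬¬(T ∧ x0))
  →2  x0 ∧ (¬¬(T ∧ x1) ∧ ¬¬(T ∧ x0))
  →3  x0 ∧ ((T ∧ x1) ∧ ¬¬(T ∧ x0))
  →4  x0 ∧ (x1 ∧ ¬¬(T ∧ x0))
  →5  x0 ∧ (x1 ∧ (T ∧ x0))
  →6  x0 ∧ (x1 ∧ x0)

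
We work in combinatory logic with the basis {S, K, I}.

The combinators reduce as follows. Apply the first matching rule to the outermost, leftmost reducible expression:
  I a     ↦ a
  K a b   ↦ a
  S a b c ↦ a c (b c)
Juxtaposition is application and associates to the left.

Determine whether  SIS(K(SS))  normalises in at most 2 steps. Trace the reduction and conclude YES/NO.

Answer: NO — after 2 steps the term is K(SS)(S(K(SS))), not yet normal

Working:
  start: SIS(K(SS))
  [1] I(K(SS))(S(K(SS)))
  [2] K(SS)(S(K(SS)))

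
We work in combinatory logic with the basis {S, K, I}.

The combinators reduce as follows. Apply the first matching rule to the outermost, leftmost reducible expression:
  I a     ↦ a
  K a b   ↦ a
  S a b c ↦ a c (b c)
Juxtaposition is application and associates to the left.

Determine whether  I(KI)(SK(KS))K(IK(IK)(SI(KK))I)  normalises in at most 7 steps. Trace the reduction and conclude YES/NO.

Answer: YES — reaches normal form K(KI) in 6 ≤ 7 steps

Derivation:
  start: I(KI)(SK(KS))K(IK(IK)(SI(KK))I)
  [1] KI(SK(KS))K(IK(IK)(SI(KK))I)
  [2] IK(IK(IK)(SI(KK))I)
  [3] K(IK(IK)(SI(KK))I)
  [4] K(K(IK)(SI(KK))I)
  [5] K(IKI)
  [6] K(KI)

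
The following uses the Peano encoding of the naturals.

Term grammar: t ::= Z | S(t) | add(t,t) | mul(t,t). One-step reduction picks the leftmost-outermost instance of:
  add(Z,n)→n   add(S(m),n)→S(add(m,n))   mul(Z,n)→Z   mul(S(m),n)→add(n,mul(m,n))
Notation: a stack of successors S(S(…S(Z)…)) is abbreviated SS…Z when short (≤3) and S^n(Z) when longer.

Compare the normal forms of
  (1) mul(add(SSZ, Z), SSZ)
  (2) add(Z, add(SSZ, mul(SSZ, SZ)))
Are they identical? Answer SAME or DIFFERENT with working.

Answer: SAME — A ⇓ S^4(Z), B ⇓ S^4(Z)

Reduction:
Term A:
  start: mul(add(SSZ, Z), SSZ)
  step 1: mul(S(add(SZ, Z)), SSZ)
  step 2: add(SSZ, mul(add(SZ, Z), SSZ))
  step 3: S(add(SZ, mul(add(SZ, Z), SSZ)))
  step 4: S(S(add(Z, mul(add(SZ, Z), SSZ))))
  step 5: S(S(mul(add(SZ, Z), SSZ)))
  step 6: S(S(mul(S(add(Z, Z)), SSZ)))
  step 7: S(S(add(SSZ, mul(add(Z, Z), SSZ))))
  step 8: S(S(S(add(SZ, mul(add(Z, Z), SSZ)))))
  step 9: S(S(S(S(add(Z, mul(add(Z, Z), SSZ))))))
  step 10: S(S(S(S(mul(add(Z, Z), SSZ)))))
  step 11: S(S(S(S(mul(Z, SSZ)))))
  step 12: S^4(Z)

Term B:
  start: add(Z, add(SSZ, mul(SSZ, SZ)))
  step 1: add(SSZ, mul(SSZ, SZ))
  step 2: S(add(SZ, mul(SSZ, SZ)))
  step 3: S(S(add(Z, mul(SSZ, SZ))))
  step 4: S(S(mul(SSZ, SZ)))
  step 5: S(S(add(SZ, mul(SZ, SZ))))
  step 6: S(S(S(add(Z, mul(SZ, SZ)))))
  step 7: S(S(S(mul(SZ, SZ))))
  step 8: S(S(S(add(SZ, mul(Z, SZ)))))
  step 9: S(S(S(S(add(Z, mul(Z, SZ))))))
  step 10: S(S(S(S(mul(Z, SZ)))))
  step 11: S^4(Z)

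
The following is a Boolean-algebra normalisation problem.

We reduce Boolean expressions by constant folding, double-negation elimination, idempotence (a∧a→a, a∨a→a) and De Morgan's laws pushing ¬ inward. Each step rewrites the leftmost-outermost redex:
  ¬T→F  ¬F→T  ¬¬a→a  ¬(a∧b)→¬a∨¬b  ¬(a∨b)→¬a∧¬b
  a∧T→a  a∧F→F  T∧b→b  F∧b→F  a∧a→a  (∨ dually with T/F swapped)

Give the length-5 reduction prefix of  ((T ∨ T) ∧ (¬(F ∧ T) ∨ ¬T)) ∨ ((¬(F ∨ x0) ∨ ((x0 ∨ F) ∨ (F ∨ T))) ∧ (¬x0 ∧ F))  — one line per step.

Answer: after 5 steps: (T ∨ ¬T) ∨ ((¬(F ∨ x0) ∨ ((x0 ∨ F) ∨ (F ∨ T))) ∧ (¬x0 ∧ F))

Derivation:
  start: ((T ∨ T) ∧ (¬(F ∧ T) ∨ ¬T)) ∨ ((¬(F ∨ x0) ∨ ((x0 ∨ F) ∨ (F ∨ T))) ∧ (¬x0 ∧ F))
  [1] (T ∧ (¬(F ∧ T) ∨ ¬T)) ∨ ((¬(F ∨ x0) ∨ ((x0 ∨ F) ∨ (F ∨ T))) ∧ (¬x0 ∧ F))
  [2] (¬(F ∧ T) ∨ ¬T) ∨ ((¬(F ∨ x0) ∨ ((x0 ∨ F) ∨ (F ∨ T))) ∧ (¬x0 ∧ F))
  [3] ((¬F ∨ ¬T) ∨ ¬T) ∨ ((¬(F ∨ x0) ∨ ((x0 ∨ F) ∨ (F ∨ T))) ∧ (¬x0 ∧ F))
  [4] ((T ∨ ¬T) ∨ ¬T) ∨ ((¬(F ∨ x0) ∨ ((x0 ∨ F) ∨ (F ∨ T))) ∧ (¬x0 ∧ F))
  [5] (T ∨ ¬T) ∨ ((¬(F ∨ x0) ∨ ((x0 ∨ F) ∨ (F ∨ T))) ∧ (¬x0 ∧ F))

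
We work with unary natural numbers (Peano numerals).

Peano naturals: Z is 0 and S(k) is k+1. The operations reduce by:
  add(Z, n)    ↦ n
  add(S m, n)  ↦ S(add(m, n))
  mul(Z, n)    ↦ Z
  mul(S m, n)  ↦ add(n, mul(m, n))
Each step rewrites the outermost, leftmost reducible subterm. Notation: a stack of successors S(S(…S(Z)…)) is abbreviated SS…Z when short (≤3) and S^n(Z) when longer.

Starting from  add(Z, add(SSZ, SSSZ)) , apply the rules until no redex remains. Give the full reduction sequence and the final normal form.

  start: add(Z, add(SSZ, SSSZ))
  →1  add(SSZ, SSSZ)
  →2  S(add(SZ, SSSZ))
  →3  S(S(add(Z, SSSZ)))
  →4  S^5(Z)

Answer: normal form = S^5(Z)  (in 4 steps)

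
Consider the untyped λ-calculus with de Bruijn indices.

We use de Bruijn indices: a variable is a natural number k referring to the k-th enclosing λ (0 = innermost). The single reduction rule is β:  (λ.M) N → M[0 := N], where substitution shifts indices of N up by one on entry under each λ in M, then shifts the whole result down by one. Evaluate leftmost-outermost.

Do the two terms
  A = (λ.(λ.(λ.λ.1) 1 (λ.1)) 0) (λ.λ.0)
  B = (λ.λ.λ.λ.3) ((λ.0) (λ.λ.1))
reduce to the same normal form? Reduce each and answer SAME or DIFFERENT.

Term A:
  start: (λ.(λ.(λ.λ.1) 1 (λ.1)) 0) (λ.λ.0)
  step 1: (λ.(λ.λ.1) (λ.λ.0) (λ.1)) (λ.λ.0)
  step 2: (λ.λ.1) (λ.λ.0) (λ.λ.λ.0)
  step 3: (λ.λ.λ.0) (λ.λ.λ.0)
  step 4: λ.λ.0

Term B:
  start: (λ.λ.λ.λ.3) ((λ.0) (λ.λ.1))
  step 1: λ.λ.λ.(λ.0) (λ.λ.1)
  step 2: λ.λ.λ.λ.λ.1

Answer: DIFFERENT — A ⇓ λ.λ.0, B ⇓ λ.λ.λ.λ.λ.1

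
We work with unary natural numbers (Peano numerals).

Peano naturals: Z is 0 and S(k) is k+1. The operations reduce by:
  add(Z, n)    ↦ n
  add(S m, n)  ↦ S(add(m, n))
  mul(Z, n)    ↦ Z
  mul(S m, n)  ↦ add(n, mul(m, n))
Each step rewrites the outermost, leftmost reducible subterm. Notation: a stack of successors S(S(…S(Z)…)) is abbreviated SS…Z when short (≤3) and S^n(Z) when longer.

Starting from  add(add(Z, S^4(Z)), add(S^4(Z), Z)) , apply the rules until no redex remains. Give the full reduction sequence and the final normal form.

Answer: normal form = S^8(Z)  (in 11 steps)

Derivation:
  start: add(add(Z, S^4(Z)), add(S^4(Z), Z))
  →1  add(S^4(Z), add(S^4(Z), Z))
  →2  S(add(SSSZ, add(S^4(Z), Z)))
  →3  S(S(add(SSZ, add(S^4(Z), Z))))
  →4  S(S(S(add(SZ, add(S^4(Z), Z)))))
  →5  S(S(S(S(add(Z, add(S^4(Z), Z))))))
  →6  S(S(S(S(add(S^4(Z), Z)))))
  →7  S(S(S(S(S(add(SSSZ, Z))))))
  →8  S(S(S(S(S(S(add(SSZ, Z)))))))
  →9  S(S(S(S(S(S(S(add(SZ, Z))))))))
  →10  S(S(S(S(S(S(S(S(add(Z, Z)))))))))
  →11  S^8(Z)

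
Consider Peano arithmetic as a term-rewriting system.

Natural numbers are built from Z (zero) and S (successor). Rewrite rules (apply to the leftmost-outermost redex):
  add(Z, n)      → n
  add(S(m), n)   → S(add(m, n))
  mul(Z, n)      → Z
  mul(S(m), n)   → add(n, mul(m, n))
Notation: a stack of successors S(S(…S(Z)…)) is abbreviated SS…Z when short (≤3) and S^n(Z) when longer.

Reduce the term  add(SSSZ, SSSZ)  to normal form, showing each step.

Answer: normal form = S^6(Z)  (in 4 steps)

Reduction:
  start: add(SSSZ, SSSZ)
  [1] S(add(SSZ, SSSZ))
  [2] S(S(add(SZ, SSSZ)))
  [3] S(S(S(add(Z, SSSZ))))
  [4] S^6(Z)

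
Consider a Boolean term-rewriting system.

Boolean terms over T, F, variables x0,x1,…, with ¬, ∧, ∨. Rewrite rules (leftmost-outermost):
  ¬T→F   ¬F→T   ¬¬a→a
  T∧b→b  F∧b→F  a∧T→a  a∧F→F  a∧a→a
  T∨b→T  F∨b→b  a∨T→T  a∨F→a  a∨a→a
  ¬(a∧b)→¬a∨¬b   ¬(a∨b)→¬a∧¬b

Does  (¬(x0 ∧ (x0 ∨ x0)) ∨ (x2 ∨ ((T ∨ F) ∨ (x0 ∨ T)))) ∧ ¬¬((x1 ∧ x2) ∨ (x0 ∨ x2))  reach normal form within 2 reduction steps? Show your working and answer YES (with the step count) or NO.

  start: (¬(x0 ∧ (x0 ∨ x0)) ∨ (x2 ∨ ((T ∨ F) ∨ (x0 ∨ T)))) ∧ ¬¬((x1 ∧ x2) ∨ (x0 ∨ x2))
  [1] ((¬x0 ∨ ¬(x0 ∨ x0)) ∨ (x2 ∨ ((T ∨ F) ∨ (x0 ∨ T)))) ∧ ¬¬((x1 ∧ x2) ∨ (x0 ∨ x2))
  [2] ((¬x0 ∨ (¬x0 ∧ ¬x0)) ∨ (x2 ∨ ((T ∨ F) ∨ (x0 ∨ T)))) ∧ ¬¬((x1 ∧ x2) ∨ (x0 ∨ x2))

Answer: NO — after 2 steps the term is ((¬x0 ∨ (¬x0 ∧ ¬x0)) ∨ (x2 ∨ ((T ∨ F) ∨ (x0 ∨ T)))) ∧ ¬¬((x1 ∧ x2) ∨ (x0 ∨ x2)), not yet normal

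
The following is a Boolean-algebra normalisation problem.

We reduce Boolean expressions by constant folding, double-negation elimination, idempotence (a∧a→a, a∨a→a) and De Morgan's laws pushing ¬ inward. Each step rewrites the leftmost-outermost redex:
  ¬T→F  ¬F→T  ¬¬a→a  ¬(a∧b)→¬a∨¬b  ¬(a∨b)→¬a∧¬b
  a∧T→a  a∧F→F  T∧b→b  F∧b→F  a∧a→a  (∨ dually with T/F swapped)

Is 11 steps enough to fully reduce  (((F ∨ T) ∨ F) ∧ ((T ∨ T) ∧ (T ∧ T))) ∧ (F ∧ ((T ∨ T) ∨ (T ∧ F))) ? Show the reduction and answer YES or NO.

  start: (((F ∨ T) ∨ F) ∧ ((T ∨ T) ∧ (T ∧ T))) ∧ (F ∧ ((T ∨ T) ∨ (T ∧ F)))
  [1] ((F ∨ T) ∧ ((T ∨ T) ∧ (T ∧ T))) ∧ (F ∧ ((T ∨ T) ∨ (T ∧ F)))
  [2] (T ∧ ((T ∨ T) ∧ (T ∧ T))) ∧ (F ∧ ((T ∨ T) ∨ (T ∧ F)))
  [3] ((T ∨ T) ∧ (T ∧ T)) ∧ (F ∧ ((T ∨ T) ∨ (T ∧ F)))
  [4] (T ∧ (T ∧ T)) ∧ (F ∧ ((T ∨ T) ∨ (T ∧ F)))
  [5] (T ∧ T) ∧ (F ∧ ((T ∨ T) ∨ (T ∧ F)))
  [6] T ∧ (F ∧ ((T ∨ T) ∨ (T ∧ F)))
  [7] F ∧ ((T ∨ T) ∨ (T ∧ F))
  [8] F

Answer: YES — reaches normal form F in 8 ≤ 11 steps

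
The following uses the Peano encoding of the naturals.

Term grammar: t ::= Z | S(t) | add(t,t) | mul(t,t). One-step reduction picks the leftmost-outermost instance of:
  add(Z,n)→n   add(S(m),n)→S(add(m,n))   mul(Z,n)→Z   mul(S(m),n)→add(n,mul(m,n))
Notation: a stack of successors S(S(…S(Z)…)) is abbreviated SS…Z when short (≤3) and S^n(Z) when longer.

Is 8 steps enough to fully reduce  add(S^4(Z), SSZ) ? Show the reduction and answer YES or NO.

Answer: YES — reaches normal form S^6(Z) in 5 ≤ 8 steps

Working:
  start: add(S^4(Z), SSZ)
  [1] S(add(SSSZ, SSZ))
  [2] S(S(add(SSZ, SSZ)))
  [3] S(S(S(add(SZ, SSZ))))
  [4] S(S(S(S(add(Z, SSZ)))))
  [5] S^6(Z)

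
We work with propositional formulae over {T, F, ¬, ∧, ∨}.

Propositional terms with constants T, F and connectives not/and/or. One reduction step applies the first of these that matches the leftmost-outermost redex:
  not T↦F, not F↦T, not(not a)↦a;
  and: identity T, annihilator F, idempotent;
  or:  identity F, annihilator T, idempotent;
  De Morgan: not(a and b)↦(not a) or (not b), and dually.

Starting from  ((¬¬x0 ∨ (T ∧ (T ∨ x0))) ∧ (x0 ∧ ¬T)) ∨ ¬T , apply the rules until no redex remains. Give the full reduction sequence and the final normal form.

  start: ((¬¬x0 ∨ (T ∧ (T ∨ x0))) ∧ (x0 ∧ ¬T)) ∨ ¬T
  step 1: ((x0 ∨ (T ∧ (T ∨ x0))) ∧ (x0 ∧ ¬T)) ∨ ¬T
  step 2: ((x0 ∨ (T ∨ x0)) ∧ (x0 ∧ ¬T)) ∨ ¬T
  step 3: ((x0 ∨ T) ∧ (x0 ∧ ¬T)) ∨ ¬T
  step 4: (T ∧ (x0 ∧ ¬T)) ∨ ¬T
  step 5: (x0 ∧ ¬T) ∨ ¬T
  step 6: (x0 ∧ F) ∨ ¬T
  step 7: F ∨ ¬T
  step 8: ¬T
  step 9: F

Answer: normal form = F  (in 9 steps)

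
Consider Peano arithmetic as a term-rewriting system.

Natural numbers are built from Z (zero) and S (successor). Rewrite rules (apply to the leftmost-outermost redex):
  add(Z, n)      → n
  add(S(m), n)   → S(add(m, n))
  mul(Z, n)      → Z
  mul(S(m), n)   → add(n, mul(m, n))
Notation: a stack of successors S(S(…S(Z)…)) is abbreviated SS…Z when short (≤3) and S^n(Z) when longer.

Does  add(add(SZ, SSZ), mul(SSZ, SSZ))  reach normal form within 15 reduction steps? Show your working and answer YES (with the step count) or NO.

  start: add(add(SZ, SSZ), mul(SSZ, SSZ))
  step 1: add(S(add(Z, SSZ)), mul(SSZ, SSZ))
  step 2: S(add(add(Z, SSZ), mul(SSZ, SSZ)))
  step 3: S(add(SSZ, mul(SSZ, SSZ)))
  step 4: S(S(add(SZ, mul(SSZ, SSZ))))
  step 5: S(S(S(add(Z, mul(SSZ, SSZ)))))
  step 6: S(S(S(mul(SSZ, SSZ))))
  step 7: S(S(S(add(SSZ, mul(SZ, SSZ)))))
  step 8: S(S(S(S(add(SZ, mul(SZ, SSZ))))))
  step 9: S(S(S(S(S(add(Z, mul(SZ, SSZ)))))))
  step 10: S(S(S(S(S(mul(SZ, SSZ))))))
  step 11: S(S(S(S(S(add(SSZ, mul(Z, SSZ)))))))
  step 12: S(S(S(S(S(S(add(SZ, mul(Z, SSZ))))))))
  step 13: S(S(S(S(S(S(S(add(Z, mul(Z, SSZ)))))))))
  step 14: S(S(S(S(S(S(S(mul(Z, SSZ))))))))
  step 15: S^7(Z)

Answer: YES — reaches normal form S^7(Z) in 15 ≤ 15 steps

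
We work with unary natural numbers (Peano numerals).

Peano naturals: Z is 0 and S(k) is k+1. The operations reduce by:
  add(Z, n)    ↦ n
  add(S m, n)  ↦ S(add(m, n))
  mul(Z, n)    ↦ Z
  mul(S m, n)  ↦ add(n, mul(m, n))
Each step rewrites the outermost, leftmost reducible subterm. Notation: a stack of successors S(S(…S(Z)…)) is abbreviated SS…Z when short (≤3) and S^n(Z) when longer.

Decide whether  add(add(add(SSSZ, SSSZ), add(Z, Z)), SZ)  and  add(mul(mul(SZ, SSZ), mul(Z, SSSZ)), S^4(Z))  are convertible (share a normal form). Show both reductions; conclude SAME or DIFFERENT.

Answer: DIFFERENT — A ⇓ S^7(Z), B ⇓ S^4(Z)

Derivation:
Term A:
  start: add(add(add(SSSZ, SSSZ), add(Z, Z)), SZ)
  →1  add(add(S(add(SSZ, SSSZ)), add(Z, Z)), SZ)
  →2  add(S(add(add(SSZ, SSSZ), add(Z, Z))), SZ)
  →3  S(add(add(add(SSZ, SSSZ), add(Z, Z)), SZ))
  →4  S(add(add(S(add(SZ, SSSZ)), add(Z, Z)), SZ))
  →5  S(add(S(add(add(SZ, SSSZ), add(Z, Z))), SZ))
  →6  S(S(add(add(add(SZ, SSSZ), add(Z, Z)), SZ)))
  →7  S(S(add(add(S(add(Z, SSSZ)), add(Z, Z)), SZ)))
  →8  S(S(add(S(add(add(Z, SSSZ), add(Z, Z))), SZ)))
  →9  S(S(S(add(add(add(Z, SSSZ), add(Z, Z)), SZ))))
  →10  S(S(S(add(add(SSSZ, add(Z, Z)), SZ))))
  →11  S(S(S(add(S(add(SSZ, add(Z, Z))), SZ))))
  →12  S(S(S(S(add(add(SSZ, add(Z, Z)), SZ)))))
  →13  S(S(S(S(add(S(add(SZ, add(Z, Z))), SZ)))))
  →14  S(S(S(S(S(add(add(SZ, add(Z, Z)), SZ))))))
  →15  S(S(S(S(S(add(S(add(Z, add(Z, Z))), SZ))))))
  →16  S(S(S(S(S(S(add(add(Z, add(Z, Z)), SZ)))))))
  →17  S(S(S(S(S(S(add(add(Z, Z), SZ)))))))
  →18  S(S(S(S(S(S(add(Z, SZ)))))))
  →19  S^7(Z)

Term B:
  start: add(mul(mul(SZ, SSZ), mul(Z, SSSZ)), S^4(Z))
  →1  add(mul(add(SSZ, mul(Z, SSZ)), mul(Z, SSSZ)), S^4(Z))
  →2  add(mul(S(add(SZ, mul(Z, SSZ))), mul(Z, SSSZ)), S^4(Z))
  →3  add(add(mul(Z, SSSZ), mul(add(SZ, mul(Z, SSZ)), mul(Z, SSSZ))), S^4(Z))
  →4  add(add(Z, mul(add(SZ, mul(Z, SSZ)), mul(Z, SSSZ))), S^4(Z))
  →5  add(mul(add(SZ, mul(Z, SSZ)), mul(Z, SSSZ)), S^4(Z))
  →6  add(mul(S(add(Z, mul(Z, SSZ))), mul(Z, SSSZ)), S^4(Z))
  →7  add(add(mul(Z, SSSZ), mul(add(Z, mul(Z, SSZ)), mul(Z, SSSZ))), S^4(Z))
  →8  add(add(Z, mul(add(Z, mul(Z, SSZ)), mul(Z, SSSZ))), S^4(Z))
  →9  add(mul(add(Z, mul(Z, SSZ)), mul(Z, SSSZ)), S^4(Z))
  →10  add(mul(mul(Z, SSZ), mul(Z, SSSZ)), S^4(Z))
  →11  add(mul(Z, mul(Z, SSSZ)), S^4(Z))
  →12  add(Z, S^4(Z))
  →13  S^4(Z)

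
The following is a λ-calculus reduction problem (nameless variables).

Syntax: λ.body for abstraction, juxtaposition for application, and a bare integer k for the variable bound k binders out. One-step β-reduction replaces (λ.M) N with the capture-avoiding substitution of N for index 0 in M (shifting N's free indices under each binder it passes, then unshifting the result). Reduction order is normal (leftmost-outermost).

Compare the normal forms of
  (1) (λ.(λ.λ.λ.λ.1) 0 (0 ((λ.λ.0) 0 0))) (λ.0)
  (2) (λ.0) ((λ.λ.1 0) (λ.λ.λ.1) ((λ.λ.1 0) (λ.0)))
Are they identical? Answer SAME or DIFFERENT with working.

Answer: SAME — A ⇓ λ.λ.1, B ⇓ λ.λ.1

Working:
Term A:
  start: (λ.(λ.λ.λ.λ.1) 0 (0 ((λ.λ.0) 0 0))) (λ.0)
  [1] (λ.λ.λ.λ.1) (λ.0) ((λ.0) ((λ.λ.0) (λ.0) (λ.0)))
  [2] (λ.λ.λ.1) ((λ.0) ((λ.λ.0) (λ.0) (λ.0)))
  [3] λ.λ.1

Term B:
  start: (λ.0) ((λ.λ.1 0) (λ.λ.λ.1) ((λ.λ.1 0) (λ.0)))
  [1] (λ.λ.1 0) (λ.λ.λ.1) ((λ.λ.1 0) (λ.0))
  [2] (λ.(λ.λ.λ.1) 0) ((λ.λ.1 0) (λ.0))
  [3] (λ.λ.λ.1) ((λ.λ.1 0) (λ.0))
  [4] λ.λ.1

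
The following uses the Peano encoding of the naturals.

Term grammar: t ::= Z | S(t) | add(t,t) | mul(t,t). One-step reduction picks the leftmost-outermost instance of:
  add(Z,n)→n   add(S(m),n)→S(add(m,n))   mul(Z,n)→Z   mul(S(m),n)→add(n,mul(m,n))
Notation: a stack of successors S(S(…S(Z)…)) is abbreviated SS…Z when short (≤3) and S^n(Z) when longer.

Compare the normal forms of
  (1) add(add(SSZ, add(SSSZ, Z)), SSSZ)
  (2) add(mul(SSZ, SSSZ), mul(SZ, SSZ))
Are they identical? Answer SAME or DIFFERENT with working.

Term A:
  start: add(add(SSZ, add(SSSZ, Z)), SSSZ)
  [1] add(S(add(SZ, add(SSSZ, Z))), SSSZ)
  [2] S(add(add(SZ, add(SSSZ, Z)), SSSZ))
  [3] S(add(S(add(Z, add(SSSZ, Z))), SSSZ))
  [4] S(S(add(add(Z, add(SSSZ, Z)), SSSZ)))
  [5] S(S(add(add(SSSZ, Z), SSSZ)))
  [6] S(S(add(S(add(SSZ, Z)), SSSZ)))
  [7] S(S(S(add(add(SSZ, Z), SSSZ))))
  [8] S(S(S(add(S(add(SZ, Z)), SSSZ))))
  [9] S(S(S(S(add(add(SZ, Z), SSSZ)))))
  [10] S(S(S(S(add(S(add(Z, Z)), SSSZ)))))
  [11] S(S(S(S(S(add(add(Z, Z), SSSZ))))))
  [12] S(S(S(S(S(add(Z, SSSZ))))))
  [13] S^8(Z)

Term B:
  start: add(mul(SSZ, SSSZ), mul(SZ, SSZ))
  [1] add(add(SSSZ, mul(SZ, SSSZ)), mul(SZ, SSZ))
  [2] add(S(add(SSZ, mul(SZ, SSSZ))), mul(SZ, SSZ))
  [3] S(add(add(SSZ, mul(SZ, SSSZ)), mul(SZ, SSZ)))
  [4] S(add(S(add(SZ, mul(SZ, SSSZ))), mul(SZ, SSZ)))
  [5] S(S(add(add(SZ, mul(SZ, SSSZ)), mul(SZ, SSZ))))
  [6] S(S(add(S(add(Z, mul(SZ, SSSZ))), mul(SZ, SSZ))))
  [7] S(S(S(add(add(Z, mul(SZ, SSSZ)), mul(SZ, SSZ)))))
  [8] S(S(S(add(mul(SZ, SSSZ), mul(SZ, SSZ)))))
  [9] S(S(S(add(add(SSSZ, mul(Z, SSSZ)), mul(SZ, SSZ)))))
  [10] S(S(S(add(S(add(SSZ, mul(Z, SSSZ))), mul(SZ, SSZ)))))
  [11] S(S(S(S(add(add(SSZ, mul(Z, SSSZ)), mul(SZ, SSZ))))))
  [12] S(S(S(S(add(S(add(SZ, mul(Z, SSSZ))), mul(SZ, SSZ))))))
  [13] S(S(S(S(S(add(add(SZ, mul(Z, SSSZ)), mul(SZ, SSZ)))))))
  [14] S(S(S(S(S(add(S(add(Z, mul(Z, SSSZ))), mul(SZ, SSZ)))))))
  [15] S(S(S(S(S(S(add(add(Z, mul(Z, SSSZ)), mul(SZ, SSZ))))))))
  [16] S(S(S(S(S(S(add(mul(Z, SSSZ), mul(SZ, SSZ))))))))
  [17] S(S(S(S(S(S(add(Z, mul(SZ, SSZ))))))))
  [18] S(S(S(S(S(S(mul(SZ, SSZ)))))))
  [19] S(S(S(S(S(S(add(SSZ, mul(Z, SSZ))))))))
  [20] S(S(S(S(S(S(S(add(SZ, mul(Z, SSZ)))))))))
  [21] S(S(S(S(S(S(S(S(add(Z, mul(Z, SSZ))))))))))
  [22] S(S(S(S(S(S(S(S(mul(Z, SSZ)))))))))
  [23] S^8(Z)

Answer: SAME — A ⇓ S^8(Z), B ⇓ S^8(Z)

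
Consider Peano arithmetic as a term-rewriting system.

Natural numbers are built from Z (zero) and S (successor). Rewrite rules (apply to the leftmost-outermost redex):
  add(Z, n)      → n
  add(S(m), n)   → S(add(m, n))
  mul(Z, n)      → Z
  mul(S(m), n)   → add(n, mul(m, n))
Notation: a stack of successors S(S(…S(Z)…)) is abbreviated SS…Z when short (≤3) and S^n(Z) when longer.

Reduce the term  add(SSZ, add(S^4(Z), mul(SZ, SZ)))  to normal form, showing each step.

  start: add(SSZ, add(S^4(Z), mul(SZ, SZ)))
  [1] S(add(SZ, add(S^4(Z), mul(SZ, SZ))))
  [2] S(S(add(Z, add(S^4(Z), mul(SZ, SZ)))))
  [3] S(S(add(S^4(Z), mul(SZ, SZ))))
  [4] S(S(S(add(SSSZ, mul(SZ, SZ)))))
  [5] S(S(S(S(add(SSZ, mul(SZ, SZ))))))
  [6] S(S(S(S(S(add(SZ, mul(SZ, SZ)))))))
  [7] S(S(S(S(S(S(add(Z, mul(SZ, SZ))))))))
  [8] S(S(S(S(S(S(mul(SZ, SZ)))))))
  [9] S(S(S(S(S(S(add(SZ, mul(Z, SZ))))))))
  [10] S(S(S(S(S(S(S(add(Z, mul(Z, SZ)))))))))
  [11] S(S(S(S(S(S(S(mul(Z, SZ))))))))
  [12] S^7(Z)

Answer: normal form = S^7(Z)  (in 12 steps)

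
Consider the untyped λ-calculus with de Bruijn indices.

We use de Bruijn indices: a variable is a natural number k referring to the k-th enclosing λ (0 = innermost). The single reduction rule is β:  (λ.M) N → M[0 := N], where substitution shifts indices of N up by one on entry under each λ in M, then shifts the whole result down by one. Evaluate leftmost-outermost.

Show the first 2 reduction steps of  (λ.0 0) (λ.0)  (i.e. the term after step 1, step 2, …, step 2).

Answer: after 2 steps: λ.0

Derivation:
  start: (λ.0 0) (λ.0)
  →1  (λ.0) (λ.0)
  →2  λ.0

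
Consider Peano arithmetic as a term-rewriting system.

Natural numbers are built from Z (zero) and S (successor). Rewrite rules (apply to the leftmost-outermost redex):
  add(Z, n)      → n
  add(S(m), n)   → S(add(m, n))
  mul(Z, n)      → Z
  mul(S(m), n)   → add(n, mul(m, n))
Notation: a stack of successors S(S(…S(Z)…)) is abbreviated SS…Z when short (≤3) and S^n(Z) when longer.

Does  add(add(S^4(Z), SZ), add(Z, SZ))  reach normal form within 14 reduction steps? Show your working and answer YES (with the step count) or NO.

Answer: YES — reaches normal form S^6(Z) in 12 ≤ 14 steps

Derivation:
  start: add(add(S^4(Z), SZ), add(Z, SZ))
  →1  add(S(add(SSSZ, SZ)), add(Z, SZ))
  →2  S(add(add(SSSZ, SZ), add(Z, SZ)))
  →3  S(add(S(add(SSZ, SZ)), add(Z, SZ)))
  →4  S(S(add(add(SSZ, SZ), add(Z, SZ))))
  →5  S(S(add(S(add(SZ, SZ)), add(Z, SZ))))
  →6  S(S(S(add(add(SZ, SZ), add(Z, SZ)))))
  →7  S(S(S(add(S(add(Z, SZ)), add(Z, SZ)))))
  →8  S(S(S(S(add(add(Z, SZ), add(Z, SZ))))))
  →9  S(S(S(S(add(SZ, add(Z, SZ))))))
  →10  S(S(S(S(S(add(Z, add(Z, SZ)))))))
  →11  S(S(S(S(S(add(Z, SZ))))))
  →12  S^6(Z)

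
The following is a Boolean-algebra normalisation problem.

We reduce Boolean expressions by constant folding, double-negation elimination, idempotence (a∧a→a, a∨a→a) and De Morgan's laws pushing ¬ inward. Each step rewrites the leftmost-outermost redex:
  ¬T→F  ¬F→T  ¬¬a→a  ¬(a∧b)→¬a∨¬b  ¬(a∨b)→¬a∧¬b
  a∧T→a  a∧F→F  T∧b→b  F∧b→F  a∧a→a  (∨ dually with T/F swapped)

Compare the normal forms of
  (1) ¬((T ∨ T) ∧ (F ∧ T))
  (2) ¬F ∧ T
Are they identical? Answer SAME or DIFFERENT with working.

Answer: SAME — A ⇓ T, B ⇓ T

Reduction:
Term A:
  start: ¬((T ∨ T) ∧ (F ∧ T))
  [1] ¬(T ∨ T) ∨ ¬(F ∧ T)
  [2] (¬T ∧ ¬T) ∨ ¬(F ∧ T)
  [3] ¬T ∨ ¬(F ∧ T)
  [4] F ∨ ¬(F ∧ T)
  [5] ¬(F ∧ T)
  [6] ¬F ∨ ¬T
  [7] T ∨ ¬T
  [8] T

Term B:
  start: ¬F ∧ T
  [1] ¬F
  [2] T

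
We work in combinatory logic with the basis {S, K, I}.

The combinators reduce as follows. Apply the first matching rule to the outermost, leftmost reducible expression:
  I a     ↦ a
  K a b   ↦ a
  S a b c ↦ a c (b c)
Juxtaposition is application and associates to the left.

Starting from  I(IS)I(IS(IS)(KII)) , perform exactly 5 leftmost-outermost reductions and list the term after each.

Answer: after 5 steps: SI(SSI)

Reduction:
  start: I(IS)I(IS(IS)(KII))
  step 1: ISI(IS(IS)(KII))
  step 2: SI(IS(IS)(KII))
  step 3: SI(S(IS)(KII))
  step 4: SI(SS(KII))
  step 5: SI(SSI)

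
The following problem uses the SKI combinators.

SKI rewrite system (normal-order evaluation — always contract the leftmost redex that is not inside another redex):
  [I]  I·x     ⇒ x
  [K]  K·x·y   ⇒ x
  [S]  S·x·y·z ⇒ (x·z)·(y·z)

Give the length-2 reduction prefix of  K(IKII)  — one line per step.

Answer: after 2 steps: KI

Working:
  start: K(IKII)
  [1] K(KII)
  [2] KI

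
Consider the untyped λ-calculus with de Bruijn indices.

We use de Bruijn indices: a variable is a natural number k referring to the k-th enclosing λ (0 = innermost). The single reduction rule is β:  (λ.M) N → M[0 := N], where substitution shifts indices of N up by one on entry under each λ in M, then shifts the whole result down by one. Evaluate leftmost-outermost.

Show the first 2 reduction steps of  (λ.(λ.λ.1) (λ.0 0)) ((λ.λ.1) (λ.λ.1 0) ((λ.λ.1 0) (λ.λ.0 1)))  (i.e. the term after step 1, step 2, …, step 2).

  start: (λ.(λ.λ.1) (λ.0 0)) ((λ.λ.1) (λ.λ.1 0) ((λ.λ.1 0) (λ.λ.0 1)))
  step 1: (λ.λ.1) (λ.0 0)
  step 2: λ.λ.0 0

Answer: after 2 steps: λ.λ.0 0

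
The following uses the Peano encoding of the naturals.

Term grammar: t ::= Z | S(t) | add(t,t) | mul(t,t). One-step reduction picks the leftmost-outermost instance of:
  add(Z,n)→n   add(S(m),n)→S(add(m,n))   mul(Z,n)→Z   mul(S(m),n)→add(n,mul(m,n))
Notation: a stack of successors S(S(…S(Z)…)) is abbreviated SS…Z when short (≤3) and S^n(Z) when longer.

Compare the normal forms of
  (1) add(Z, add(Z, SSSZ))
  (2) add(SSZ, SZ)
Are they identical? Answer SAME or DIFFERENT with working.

Answer: SAME — A ⇓ SSSZ, B ⇓ SSSZ

Derivation:
Term A:
  start: add(Z, add(Z, SSSZ))
  [1] add(Z, SSSZ)
  [2] SSSZ

Term B:
  start: add(SSZ, SZ)
  [1] S(add(SZ, SZ))
  [2] S(S(add(Z, SZ)))
  [3] SSSZ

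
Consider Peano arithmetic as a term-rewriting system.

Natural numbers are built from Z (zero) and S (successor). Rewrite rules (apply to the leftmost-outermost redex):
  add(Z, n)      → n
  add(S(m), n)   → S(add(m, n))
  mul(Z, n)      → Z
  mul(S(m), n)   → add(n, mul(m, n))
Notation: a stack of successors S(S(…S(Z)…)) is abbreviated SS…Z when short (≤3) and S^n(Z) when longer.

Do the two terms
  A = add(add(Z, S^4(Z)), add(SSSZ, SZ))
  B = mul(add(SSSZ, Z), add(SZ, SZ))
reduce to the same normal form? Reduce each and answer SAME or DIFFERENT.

Term A:
  start: add(add(Z, S^4(Z)), add(SSSZ, SZ))
  [1] add(S^4(Z), add(SSSZ, SZ))
  [2] S(add(SSSZ, add(SSSZ, SZ)))
  [3] S(S(add(SSZ, add(SSSZ, SZ))))
  [4] S(S(S(add(SZ, add(SSSZ, SZ)))))
  [5] S(S(S(S(add(Z, add(SSSZ, SZ))))))
  [6] S(S(S(S(add(SSSZ, SZ)))))
  [7] S(S(S(S(S(add(SSZ, SZ))))))
  [8] S(S(S(S(S(S(add(SZ, SZ)))))))
  [9] S(S(S(S(S(S(S(add(Z, SZ))))))))
  [10] S^8(Z)

Term B:
  start: mul(add(SSSZ, Z), add(SZ, SZ))
  [1] mul(S(add(SSZ, Z)), add(SZ, SZ))
  [2] add(add(SZ, SZ), mul(add(SSZ, Z), add(SZ, SZ)))
  [3] add(S(add(Z, SZ)), mul(add(SSZ, Z), add(SZ, SZ)))
  [4] S(add(add(Z, SZ), mul(add(SSZ, Z), add(SZ, SZ))))
  [5] S(add(SZ, mul(add(SSZ, Z), add(SZ, SZ))))
  [6] S(S(add(Z, mul(add(SSZ, Z), add(SZ, SZ)))))
  [7] S(S(mul(add(SSZ, Z), add(SZ, SZ))))
  [8] S(S(mul(S(add(SZ, Z)), add(SZ, SZ))))
  [9] S(S(add(add(SZ, SZ), mul(add(SZ, Z), add(SZ, SZ)))))
  [10] S(S(add(S(add(Z, SZ)), mul(add(SZ, Z), add(SZ, SZ)))))
  [11] S(S(S(add(add(Z, SZ), mul(add(SZ, Z), add(SZ, SZ))))))
  [12] S(S(S(add(SZ, mul(add(SZ, Z), add(SZ, SZ))))))
  [13] S(S(S(S(add(Z, mul(add(SZ, Z), add(SZ, SZ)))))))
  [14] S(S(S(S(mul(add(SZ, Z), add(SZ, SZ))))))
  [15] S(S(S(S(mul(S(add(Z, Z)), add(SZ, SZ))))))
  [16] S(S(S(S(add(add(SZ, SZ), mul(add(Z, Z), add(SZ, SZ)))))))
  [17] S(S(S(S(add(S(add(Z, SZ)), mul(add(Z, Z), add(SZ, SZ)))))))
  [18] S(S(S(S(S(add(add(Z, SZ), mul(add(Z, Z), add(SZ, SZ))))))))
  [19] S(S(S(S(S(add(SZ, mul(add(Z, Z), add(SZ, SZ))))))))
  [20] S(S(S(S(S(S(add(Z, mul(add(Z, Z), add(SZ, SZ)))))))))
  [21] S(S(S(S(S(S(mul(add(Z, Z), add(SZ, SZ))))))))
  [22] S(S(S(S(S(S(mul(Z, add(SZ, SZ))))))))
  [23] S^6(Z)

Answer: DIFFERENT — A ⇓ S^8(Z), B ⇓ S^6(Z)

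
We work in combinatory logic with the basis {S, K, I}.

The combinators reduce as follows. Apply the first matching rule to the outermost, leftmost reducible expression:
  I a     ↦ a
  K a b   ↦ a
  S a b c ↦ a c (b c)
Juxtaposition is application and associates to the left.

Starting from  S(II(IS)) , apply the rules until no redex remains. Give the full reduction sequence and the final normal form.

  start: S(II(IS))
  [1] S(I(IS))
  [2] S(IS)
  [3] SS

Answer: normal form = SS  (in 3 steps)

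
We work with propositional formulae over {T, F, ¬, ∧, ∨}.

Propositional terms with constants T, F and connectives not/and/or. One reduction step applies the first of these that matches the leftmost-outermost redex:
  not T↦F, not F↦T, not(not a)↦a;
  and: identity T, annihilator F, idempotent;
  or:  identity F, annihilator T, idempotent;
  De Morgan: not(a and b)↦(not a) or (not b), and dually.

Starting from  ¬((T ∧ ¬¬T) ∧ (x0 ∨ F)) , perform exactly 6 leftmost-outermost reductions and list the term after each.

  start: ¬((T ∧ ¬¬T) ∧ (x0 ∨ F))
  [1] ¬(T ∧ ¬¬T) ∨ ¬(x0 ∨ F)
  [2] (¬T ∨ ¬¬¬T) ∨ ¬(x0 ∨ F)
  [3] (F ∨ ¬¬¬T) ∨ ¬(x0 ∨ F)
  [4] ¬¬¬T ∨ ¬(x0 ∨ F)
  [5] ¬T ∨ ¬(x0 ∨ F)
  [6] F ∨ ¬(x0 ∨ F)

Answer: after 6 steps: F ∨ ¬(x0 ∨ F)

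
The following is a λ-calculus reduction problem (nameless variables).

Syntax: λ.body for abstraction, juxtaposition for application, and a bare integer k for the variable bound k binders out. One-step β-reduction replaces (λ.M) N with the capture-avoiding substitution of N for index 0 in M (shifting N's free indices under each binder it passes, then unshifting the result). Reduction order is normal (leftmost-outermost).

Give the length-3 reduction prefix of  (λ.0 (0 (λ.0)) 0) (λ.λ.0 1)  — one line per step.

  start: (λ.0 (0 (λ.0)) 0) (λ.λ.0 1)
  step 1: (λ.λ.0 1) ((λ.λ.0 1) (λ.0)) (λ.λ.0 1)
  step 2: (λ.0 ((λ.λ.0 1) (λ.0))) (λ.λ.0 1)
  step 3: (λ.λ.0 1) ((λ.λ.0 1) (λ.0))

Answer: after 3 steps: (λ.λ.0 1) ((λ.λ.0 1) (λ.0))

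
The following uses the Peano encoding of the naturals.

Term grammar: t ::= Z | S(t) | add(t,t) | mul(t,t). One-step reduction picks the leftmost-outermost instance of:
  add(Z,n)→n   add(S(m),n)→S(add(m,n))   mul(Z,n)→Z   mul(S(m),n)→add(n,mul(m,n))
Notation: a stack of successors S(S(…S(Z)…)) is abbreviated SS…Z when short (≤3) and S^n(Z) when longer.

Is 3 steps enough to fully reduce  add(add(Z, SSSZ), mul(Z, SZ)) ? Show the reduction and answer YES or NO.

Answer: NO — after 3 steps the term is S(S(add(SZ, mul(Z, SZ)))), not yet normal

Reduction:
  start: add(add(Z, SSSZ), mul(Z, SZ))
  [1] add(SSSZ, mul(Z, SZ))
  [2] S(add(SSZ, mul(Z, SZ)))
  [3] S(S(add(SZ, mul(Z, SZ))))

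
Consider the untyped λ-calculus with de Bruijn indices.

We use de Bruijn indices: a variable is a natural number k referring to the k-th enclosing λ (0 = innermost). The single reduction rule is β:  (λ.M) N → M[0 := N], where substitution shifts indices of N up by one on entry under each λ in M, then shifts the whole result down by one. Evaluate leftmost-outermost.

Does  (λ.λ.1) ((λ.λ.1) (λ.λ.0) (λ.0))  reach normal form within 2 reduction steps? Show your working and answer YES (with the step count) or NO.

  start: (λ.λ.1) ((λ.λ.1) (λ.λ.0) (λ.0))
  [1] λ.(λ.λ.1) (λ.λ.0) (λ.0)
  [2] λ.(λ.λ.λ.0) (λ.0)

Answer: NO — after 2 steps the term is λ.(λ.λ.λ.0) (λ.0), not yet normal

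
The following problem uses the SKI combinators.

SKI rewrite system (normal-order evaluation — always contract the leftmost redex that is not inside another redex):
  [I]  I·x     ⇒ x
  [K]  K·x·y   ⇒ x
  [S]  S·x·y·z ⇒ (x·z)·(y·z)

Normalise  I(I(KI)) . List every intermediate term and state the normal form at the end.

  start: I(I(KI))
  [1] I(KI)
  [2] KI

Answer: normal form = KI  (in 2 steps)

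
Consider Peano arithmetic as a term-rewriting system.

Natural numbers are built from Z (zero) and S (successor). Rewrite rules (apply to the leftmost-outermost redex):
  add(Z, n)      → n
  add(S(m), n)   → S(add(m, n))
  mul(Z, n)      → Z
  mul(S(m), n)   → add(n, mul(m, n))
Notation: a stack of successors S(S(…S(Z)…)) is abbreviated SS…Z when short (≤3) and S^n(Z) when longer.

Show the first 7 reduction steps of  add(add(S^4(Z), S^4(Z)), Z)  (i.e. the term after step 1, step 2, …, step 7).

  start: add(add(S^4(Z), S^4(Z)), Z)
  [1] add(S(add(SSSZ, S^4(Z))), Z)
  [2] S(add(add(SSSZ, S^4(Z)), Z))
  [3] S(add(S(add(SSZ, S^4(Z))), Z))
  [4] S(S(add(add(SSZ, S^4(Z)), Z)))
  [5] S(S(add(S(add(SZ, S^4(Z))), Z)))
  [6] S(S(S(add(add(SZ, S^4(Z)), Z))))
  [7] S(S(S(add(S(add(Z, S^4(Z))), Z))))

Answer: after 7 steps: S(S(S(add(S(add(Z, S^4(Z))), Z))))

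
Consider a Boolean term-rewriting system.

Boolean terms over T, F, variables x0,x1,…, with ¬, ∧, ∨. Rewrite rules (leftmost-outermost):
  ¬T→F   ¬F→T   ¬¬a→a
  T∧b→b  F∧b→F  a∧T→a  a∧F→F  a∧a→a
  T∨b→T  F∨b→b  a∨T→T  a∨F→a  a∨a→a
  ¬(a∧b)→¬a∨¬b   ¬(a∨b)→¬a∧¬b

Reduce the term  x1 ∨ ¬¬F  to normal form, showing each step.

Answer: normal form = x1  (in 2 steps)

Derivation:
  start: x1 ∨ ¬¬F
  →1  x1 ∨ F
  →2  x1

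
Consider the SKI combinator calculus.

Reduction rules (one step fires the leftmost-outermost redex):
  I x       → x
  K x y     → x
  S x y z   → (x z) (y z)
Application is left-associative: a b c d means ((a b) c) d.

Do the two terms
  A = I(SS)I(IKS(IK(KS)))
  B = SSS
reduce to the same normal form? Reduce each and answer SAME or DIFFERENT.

Answer: SAME — A ⇓ SSS, B ⇓ SSS

Working:
Term A:
  start: I(SS)I(IKS(IK(KS)))
  [1] SSI(IKS(IK(KS)))
  [2] S(IKS(IK(KS)))(I(IKS(IK(KS))))
  [3] S(KS(IK(KS)))(I(IKS(IK(KS))))
  [4] SS(I(IKS(IK(KS))))
  [5] SS(IKS(IK(KS)))
  [6] SS(KS(IK(KS)))
  [7] SSS

Term B:
  start: SSS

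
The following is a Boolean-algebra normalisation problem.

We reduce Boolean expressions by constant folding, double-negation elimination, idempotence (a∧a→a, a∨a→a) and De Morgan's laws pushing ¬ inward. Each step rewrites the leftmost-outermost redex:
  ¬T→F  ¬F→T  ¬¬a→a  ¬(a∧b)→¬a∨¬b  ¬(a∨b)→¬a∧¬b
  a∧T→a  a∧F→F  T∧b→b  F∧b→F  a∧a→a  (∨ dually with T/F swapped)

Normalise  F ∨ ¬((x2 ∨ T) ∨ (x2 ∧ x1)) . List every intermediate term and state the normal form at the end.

Answer: normal form = F  (in 6 steps)

Derivation:
  start: F ∨ ¬((x2 ∨ T) ∨ (x2 ∧ x1))
  [1] ¬((x2 ∨ T) ∨ (x2 ∧ x1))
  [2] ¬(x2 ∨ T) ∧ ¬(x2 ∧ x1)
  [3] (¬x2 ∧ ¬T) ∧ ¬(x2 ∧ x1)
  [4] (¬x2 ∧ F) ∧ ¬(x2 ∧ x1)
  [5] F ∧ ¬(x2 ∧ x1)
  [6] F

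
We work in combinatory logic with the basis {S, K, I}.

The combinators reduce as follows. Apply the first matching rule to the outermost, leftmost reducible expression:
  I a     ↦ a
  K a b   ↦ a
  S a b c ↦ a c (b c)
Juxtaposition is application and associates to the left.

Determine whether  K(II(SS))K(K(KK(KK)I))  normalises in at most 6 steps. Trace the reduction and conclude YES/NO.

  start: K(II(SS))K(K(KK(KK)I))
  [1] II(SS)(K(KK(KK)I))
  [2] I(SS)(K(KK(KK)I))
  [3] SS(K(KK(KK)I))
  [4] SS(K(KI))

Answer: YES — reaches normal form SS(K(KI)) in 4 ≤ 6 steps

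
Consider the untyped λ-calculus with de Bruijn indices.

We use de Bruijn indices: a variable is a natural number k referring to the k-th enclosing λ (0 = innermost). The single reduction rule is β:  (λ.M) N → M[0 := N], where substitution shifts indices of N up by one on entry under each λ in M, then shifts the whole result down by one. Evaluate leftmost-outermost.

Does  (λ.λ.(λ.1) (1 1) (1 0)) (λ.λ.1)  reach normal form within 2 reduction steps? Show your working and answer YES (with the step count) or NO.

Answer: NO — after 2 steps the term is λ.0 ((λ.λ.1) 0), not yet normal

Derivation:
  start: (λ.λ.(λ.1) (1 1) (1 0)) (λ.λ.1)
  step 1: λ.(λ.1) ((λ.λ.1) (λ.λ.1)) ((λ.λ.1) 0)
  step 2: λ.0 ((λ.λ.1) 0)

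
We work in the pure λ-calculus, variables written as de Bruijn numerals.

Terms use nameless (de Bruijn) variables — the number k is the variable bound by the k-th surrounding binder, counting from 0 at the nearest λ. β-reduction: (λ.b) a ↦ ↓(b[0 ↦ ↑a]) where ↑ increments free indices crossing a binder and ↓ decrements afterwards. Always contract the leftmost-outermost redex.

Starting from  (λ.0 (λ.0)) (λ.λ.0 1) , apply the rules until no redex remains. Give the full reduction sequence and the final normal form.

  start: (λ.0 (λ.0)) (λ.λ.0 1)
  step 1: (λ.λ.0 1) (λ.0)
  step 2: λ.0 (λ.0)

Answer: normal form = λ.0 (λ.0)  (in 2 steps)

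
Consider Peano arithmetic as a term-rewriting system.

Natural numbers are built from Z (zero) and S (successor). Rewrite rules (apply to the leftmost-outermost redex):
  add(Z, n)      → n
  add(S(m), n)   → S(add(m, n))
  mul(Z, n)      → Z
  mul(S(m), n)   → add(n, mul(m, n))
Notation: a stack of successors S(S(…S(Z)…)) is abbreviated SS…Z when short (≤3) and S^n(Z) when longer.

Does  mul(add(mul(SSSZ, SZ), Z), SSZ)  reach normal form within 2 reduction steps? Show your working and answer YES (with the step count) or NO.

  start: mul(add(mul(SSSZ, SZ), Z), SSZ)
  [1] mul(add(add(SZ, mul(SSZ, SZ)), Z), SSZ)
  [2] mul(add(S(add(Z, mul(SSZ, SZ))), Z), SSZ)

Answer: NO — after 2 steps the term is mul(add(S(add(Z, mul(SSZ, SZ))), Z), SSZ), not yet normal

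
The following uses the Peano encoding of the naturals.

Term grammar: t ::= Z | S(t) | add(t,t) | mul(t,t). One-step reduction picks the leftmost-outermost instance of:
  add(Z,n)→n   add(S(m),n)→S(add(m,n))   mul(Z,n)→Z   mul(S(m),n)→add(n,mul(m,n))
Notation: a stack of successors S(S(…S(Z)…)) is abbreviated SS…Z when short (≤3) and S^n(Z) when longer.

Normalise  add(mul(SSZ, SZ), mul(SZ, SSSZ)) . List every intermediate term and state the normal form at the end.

  start: add(mul(SSZ, SZ), mul(SZ, SSSZ))
  step 1: add(add(SZ, mul(SZ, SZ)), mul(SZ, SSSZ))
  step 2: add(S(add(Z, mul(SZ, SZ))), mul(SZ, SSSZ))
  step 3: S(add(add(Z, mul(SZ, SZ)), mul(SZ, SSSZ)))
  step 4: S(add(mul(SZ, SZ), mul(SZ, SSSZ)))
  step 5: S(add(add(SZ, mul(Z, SZ)), mul(SZ, SSSZ)))
  step 6: S(add(S(add(Z, mul(Z, SZ))), mul(SZ, SSSZ)))
  step 7: S(S(add(add(Z, mul(Z, SZ)), mul(SZ, SSSZ))))
  step 8: S(S(add(mul(Z, SZ), mul(SZ, SSSZ))))
  step 9: S(S(add(Z, mul(SZ, SSSZ))))
  step 10: S(S(mul(SZ, SSSZ)))
  step 11: S(S(add(SSSZ, mul(Z, SSSZ))))
  step 12: S(S(S(add(SSZ, mul(Z, SSSZ)))))
  step 13: S(S(S(S(add(SZ, mul(Z, SSSZ))))))
  step 14: S(S(S(S(S(add(Z, mul(Z, SSSZ)))))))
  step 15: S(S(S(S(S(mul(Z, SSSZ))))))
  step 16: S^5(Z)

Answer: normal form = S^5(Z)  (in 16 steps)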